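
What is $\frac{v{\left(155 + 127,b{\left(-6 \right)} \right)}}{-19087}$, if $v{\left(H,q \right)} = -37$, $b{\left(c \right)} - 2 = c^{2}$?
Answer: $\frac{37}{19087} \approx 0.0019385$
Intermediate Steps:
$b{\left(c \right)} = 2 + c^{2}$
$\frac{v{\left(155 + 127,b{\left(-6 \right)} \right)}}{-19087} = - \frac{37}{-19087} = \left(-37\right) \left(- \frac{1}{19087}\right) = \frac{37}{19087}$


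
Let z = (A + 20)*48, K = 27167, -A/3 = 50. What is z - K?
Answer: -33407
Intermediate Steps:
A = -150 (A = -3*50 = -150)
z = -6240 (z = (-150 + 20)*48 = -130*48 = -6240)
z - K = -6240 - 1*27167 = -6240 - 27167 = -33407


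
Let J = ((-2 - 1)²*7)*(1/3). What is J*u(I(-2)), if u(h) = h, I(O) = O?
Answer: -42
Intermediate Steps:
J = 21 (J = ((-3)²*7)*(1*(⅓)) = (9*7)*(⅓) = 63*(⅓) = 21)
J*u(I(-2)) = 21*(-2) = -42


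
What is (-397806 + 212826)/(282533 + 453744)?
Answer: -184980/736277 ≈ -0.25124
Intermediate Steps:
(-397806 + 212826)/(282533 + 453744) = -184980/736277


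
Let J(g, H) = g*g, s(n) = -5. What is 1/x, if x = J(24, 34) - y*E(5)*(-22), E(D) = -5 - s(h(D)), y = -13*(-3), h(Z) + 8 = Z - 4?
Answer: 1/576 ≈ 0.0017361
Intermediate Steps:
h(Z) = -12 + Z (h(Z) = -8 + (Z - 4) = -8 + (-4 + Z) = -12 + Z)
J(g, H) = g**2
y = 39
E(D) = 0 (E(D) = -5 - 1*(-5) = -5 + 5 = 0)
x = 576 (x = 24**2 - 39*0*(-22) = 576 - 0*(-22) = 576 - 1*0 = 576 + 0 = 576)
1/x = 1/576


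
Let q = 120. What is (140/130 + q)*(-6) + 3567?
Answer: 36927/13 ≈ 2840.5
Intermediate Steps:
(140/130 + q)*(-6) + 3567 = (140/130 + 120)*(-6) + 3567 = (140*(1/130) + 120)*(-6) + 3567 = (14/13 + 120)*(-6) + 3567 = (1574/13)*(-6) + 3567 = -9444/13 + 3567 = 36927/13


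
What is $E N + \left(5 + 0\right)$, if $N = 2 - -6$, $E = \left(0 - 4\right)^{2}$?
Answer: $133$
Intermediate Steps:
$E = 16$ ($E = \left(-4\right)^{2} = 16$)
$N = 8$ ($N = 2 + 6 = 8$)
$E N + \left(5 + 0\right) = 16 \cdot 8 + \left(5 + 0\right) = 128 + 5 = 133$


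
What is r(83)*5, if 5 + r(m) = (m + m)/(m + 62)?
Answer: -559/29 ≈ -19.276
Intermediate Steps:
r(m) = -5 + 2*m/(62 + m) (r(m) = -5 + (m + m)/(m + 62) = -5 + (2*m)/(62 + m) = -5 + 2*m/(62 + m))
r(83)*5 = ((-310 - 3*83)/(62 + 83))*5 = ((-310 - 249)/145)*5 = ((1/145)*(-559))*5 = -559/145*5 = -559/29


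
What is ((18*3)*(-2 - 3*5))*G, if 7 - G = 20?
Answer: 11934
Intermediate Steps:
G = -13 (G = 7 - 1*20 = 7 - 20 = -13)
((18*3)*(-2 - 3*5))*G = ((18*3)*(-2 - 3*5))*(-13) = (54*(-2 - 15))*(-13) = (54*(-17))*(-13) = -918*(-13) = 11934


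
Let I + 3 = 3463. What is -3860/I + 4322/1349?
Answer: 487349/233377 ≈ 2.0882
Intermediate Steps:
I = 3460 (I = -3 + 3463 = 3460)
-3860/I + 4322/1349 = -3860/3460 + 4322/1349 = -3860*1/3460 + 4322*(1/1349) = -193/173 + 4322/1349 = 487349/233377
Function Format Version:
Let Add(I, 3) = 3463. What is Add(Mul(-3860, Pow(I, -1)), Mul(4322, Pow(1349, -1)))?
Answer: Rational(487349, 233377) ≈ 2.0882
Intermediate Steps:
I = 3460 (I = Add(-3, 3463) = 3460)
Add(Mul(-3860, Pow(I, -1)), Mul(4322, Pow(1349, -1))) = Add(Mul(-3860, Pow(3460, -1)), Mul(4322, Pow(1349, -1))) = Add(Mul(-3860, Rational(1, 3460)), Mul(4322, Rational(1, 1349))) = Add(Rational(-193, 173), Rational(4322, 1349)) = Rational(487349, 233377)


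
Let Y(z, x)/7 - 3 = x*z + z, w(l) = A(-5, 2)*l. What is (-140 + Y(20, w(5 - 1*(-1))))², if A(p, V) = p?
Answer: 17464041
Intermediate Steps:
w(l) = -5*l
Y(z, x) = 21 + 7*z + 7*x*z (Y(z, x) = 21 + 7*(x*z + z) = 21 + 7*(z + x*z) = 21 + (7*z + 7*x*z) = 21 + 7*z + 7*x*z)
(-140 + Y(20, w(5 - 1*(-1))))² = (-140 + (21 + 7*20 + 7*(-5*(5 - 1*(-1)))*20))² = (-140 + (21 + 140 + 7*(-5*(5 + 1))*20))² = (-140 + (21 + 140 + 7*(-5*6)*20))² = (-140 + (21 + 140 + 7*(-30)*20))² = (-140 + (21 + 140 - 4200))² = (-140 - 4039)² = (-4179)² = 17464041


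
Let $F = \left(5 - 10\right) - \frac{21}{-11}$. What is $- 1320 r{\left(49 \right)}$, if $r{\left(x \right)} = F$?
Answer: $4080$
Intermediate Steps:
$F = - \frac{34}{11}$ ($F = -5 - - \frac{21}{11} = -5 + \frac{21}{11} = - \frac{34}{11} \approx -3.0909$)
$r{\left(x \right)} = - \frac{34}{11}$
$- 1320 r{\left(49 \right)} = \left(-1320\right) \left(- \frac{34}{11}\right) = 4080$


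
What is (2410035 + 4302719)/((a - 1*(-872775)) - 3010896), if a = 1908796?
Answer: -6712754/229325 ≈ -29.272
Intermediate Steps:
(2410035 + 4302719)/((a - 1*(-872775)) - 3010896) = (2410035 + 4302719)/((1908796 - 1*(-872775)) - 3010896) = 6712754/((1908796 + 872775) - 3010896) = 6712754/(2781571 - 3010896) = 6712754/(-229325) = 6712754*(-1/229325) = -6712754/229325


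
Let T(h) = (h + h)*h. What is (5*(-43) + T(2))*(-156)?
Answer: 32292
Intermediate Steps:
T(h) = 2*h² (T(h) = (2*h)*h = 2*h²)
(5*(-43) + T(2))*(-156) = (5*(-43) + 2*2²)*(-156) = (-215 + 2*4)*(-156) = (-215 + 8)*(-156) = -207*(-156) = 32292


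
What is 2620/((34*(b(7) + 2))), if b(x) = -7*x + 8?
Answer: -1310/663 ≈ -1.9759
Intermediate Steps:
b(x) = 8 - 7*x
2620/((34*(b(7) + 2))) = 2620/((34*((8 - 7*7) + 2))) = 2620/((34*((8 - 49) + 2))) = 2620/((34*(-41 + 2))) = 2620/((34*(-39))) = 2620/(-1326) = 2620*(-1/1326) = -1310/663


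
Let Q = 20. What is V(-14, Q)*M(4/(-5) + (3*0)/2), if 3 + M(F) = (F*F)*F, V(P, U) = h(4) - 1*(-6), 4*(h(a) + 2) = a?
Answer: -439/25 ≈ -17.560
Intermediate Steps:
h(a) = -2 + a/4
V(P, U) = 5 (V(P, U) = (-2 + (¼)*4) - 1*(-6) = (-2 + 1) + 6 = -1 + 6 = 5)
M(F) = -3 + F³ (M(F) = -3 + (F*F)*F = -3 + F²*F = -3 + F³)
V(-14, Q)*M(4/(-5) + (3*0)/2) = 5*(-3 + (4/(-5) + (3*0)/2)³) = 5*(-3 + (4*(-⅕) + 0*(½))³) = 5*(-3 + (-⅘ + 0)³) = 5*(-3 + (-⅘)³) = 5*(-3 - 64/125) = 5*(-439/125) = -439/25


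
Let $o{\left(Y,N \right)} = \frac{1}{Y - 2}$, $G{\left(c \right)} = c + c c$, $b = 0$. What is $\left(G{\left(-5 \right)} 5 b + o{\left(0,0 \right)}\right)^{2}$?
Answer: $\frac{1}{4} \approx 0.25$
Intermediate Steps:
$G{\left(c \right)} = c + c^{2}$
$o{\left(Y,N \right)} = \frac{1}{-2 + Y}$
$\left(G{\left(-5 \right)} 5 b + o{\left(0,0 \right)}\right)^{2} = \left(- 5 \left(1 - 5\right) 5 \cdot 0 + \frac{1}{-2 + 0}\right)^{2} = \left(\left(-5\right) \left(-4\right) 5 \cdot 0 + \frac{1}{-2}\right)^{2} = \left(20 \cdot 5 \cdot 0 - \frac{1}{2}\right)^{2} = \left(100 \cdot 0 - \frac{1}{2}\right)^{2} = \left(0 - \frac{1}{2}\right)^{2} = \left(- \frac{1}{2}\right)^{2} = \frac{1}{4}$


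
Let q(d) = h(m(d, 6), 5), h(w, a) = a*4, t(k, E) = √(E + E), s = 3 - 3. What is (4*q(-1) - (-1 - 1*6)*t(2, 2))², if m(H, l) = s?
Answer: 8836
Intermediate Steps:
s = 0
m(H, l) = 0
t(k, E) = √2*√E (t(k, E) = √(2*E) = √2*√E)
h(w, a) = 4*a
q(d) = 20 (q(d) = 4*5 = 20)
(4*q(-1) - (-1 - 1*6)*t(2, 2))² = (4*20 - (-1 - 1*6)*√2*√2)² = (80 - (-1 - 6)*2)² = (80 - (-7)*2)² = (80 - 1*(-14))² = (80 + 14)² = 94² = 8836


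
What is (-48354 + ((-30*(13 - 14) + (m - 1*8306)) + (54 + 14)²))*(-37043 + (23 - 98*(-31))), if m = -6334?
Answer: 1982509880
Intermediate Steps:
(-48354 + ((-30*(13 - 14) + (m - 1*8306)) + (54 + 14)²))*(-37043 + (23 - 98*(-31))) = (-48354 + ((-30*(13 - 14) + (-6334 - 1*8306)) + (54 + 14)²))*(-37043 + (23 - 98*(-31))) = (-48354 + ((-30*(-1) + (-6334 - 8306)) + 68²))*(-37043 + (23 + 3038)) = (-48354 + ((30 - 14640) + 4624))*(-37043 + 3061) = (-48354 + (-14610 + 4624))*(-33982) = (-48354 - 9986)*(-33982) = -58340*(-33982) = 1982509880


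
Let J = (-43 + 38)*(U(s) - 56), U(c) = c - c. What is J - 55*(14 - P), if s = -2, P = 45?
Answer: 1985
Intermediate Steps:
U(c) = 0
J = 280 (J = (-43 + 38)*(0 - 56) = -5*(-56) = 280)
J - 55*(14 - P) = 280 - 55*(14 - 1*45) = 280 - 55*(14 - 45) = 280 - 55*(-31) = 280 + 1705 = 1985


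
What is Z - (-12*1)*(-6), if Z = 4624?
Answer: 4552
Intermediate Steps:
Z - (-12*1)*(-6) = 4624 - (-12*1)*(-6) = 4624 - (-12)*(-6) = 4624 - 1*72 = 4624 - 72 = 4552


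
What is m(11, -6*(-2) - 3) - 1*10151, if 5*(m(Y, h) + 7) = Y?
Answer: -50779/5 ≈ -10156.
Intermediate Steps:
m(Y, h) = -7 + Y/5
m(11, -6*(-2) - 3) - 1*10151 = (-7 + (⅕)*11) - 1*10151 = (-7 + 11/5) - 10151 = -24/5 - 10151 = -50779/5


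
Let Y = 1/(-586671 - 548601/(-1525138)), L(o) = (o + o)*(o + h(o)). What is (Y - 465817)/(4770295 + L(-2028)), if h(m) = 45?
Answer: -416791478217406687/11464785892007200971 ≈ -0.036354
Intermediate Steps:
L(o) = 2*o*(45 + o) (L(o) = (o + o)*(o + 45) = (2*o)*(45 + o) = 2*o*(45 + o))
Y = -1525138/894753686997 (Y = 1/(-586671 - 548601*(-1/1525138)) = 1/(-586671 + 548601/1525138) = 1/(-894753686997/1525138) = -1525138/894753686997 ≈ -1.7045e-6)
(Y - 465817)/(4770295 + L(-2028)) = (-1525138/894753686997 - 465817)/(4770295 + 2*(-2028)*(45 - 2028)) = -416791478217406687/(894753686997*(4770295 + 2*(-2028)*(-1983))) = -416791478217406687/(894753686997*(4770295 + 8043048)) = -416791478217406687/894753686997/12813343 = -416791478217406687/894753686997*1/12813343 = -416791478217406687/11464785892007200971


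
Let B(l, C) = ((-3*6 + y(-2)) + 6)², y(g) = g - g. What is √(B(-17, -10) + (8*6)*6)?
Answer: 12*√3 ≈ 20.785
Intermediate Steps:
y(g) = 0
B(l, C) = 144 (B(l, C) = ((-3*6 + 0) + 6)² = ((-18 + 0) + 6)² = (-18 + 6)² = (-12)² = 144)
√(B(-17, -10) + (8*6)*6) = √(144 + (8*6)*6) = √(144 + 48*6) = √(144 + 288) = √432 = 12*√3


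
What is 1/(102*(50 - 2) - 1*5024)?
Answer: -1/128 ≈ -0.0078125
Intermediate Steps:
1/(102*(50 - 2) - 1*5024) = 1/(102*48 - 5024) = 1/(4896 - 5024) = 1/(-128) = -1/128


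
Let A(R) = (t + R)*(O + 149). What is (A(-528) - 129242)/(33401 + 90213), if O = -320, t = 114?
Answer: -29224/61807 ≈ -0.47283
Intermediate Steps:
A(R) = -19494 - 171*R (A(R) = (114 + R)*(-320 + 149) = (114 + R)*(-171) = -19494 - 171*R)
(A(-528) - 129242)/(33401 + 90213) = ((-19494 - 171*(-528)) - 129242)/(33401 + 90213) = ((-19494 + 90288) - 129242)/123614 = (70794 - 129242)*(1/123614) = -58448*1/123614 = -29224/61807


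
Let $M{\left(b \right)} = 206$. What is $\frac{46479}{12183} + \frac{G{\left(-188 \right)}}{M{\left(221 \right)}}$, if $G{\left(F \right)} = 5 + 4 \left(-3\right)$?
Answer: $\frac{3163131}{836566} \approx 3.7811$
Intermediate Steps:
$G{\left(F \right)} = -7$ ($G{\left(F \right)} = 5 - 12 = -7$)
$\frac{46479}{12183} + \frac{G{\left(-188 \right)}}{M{\left(221 \right)}} = \frac{46479}{12183} - \frac{7}{206} = 46479 \cdot \frac{1}{12183} - \frac{7}{206} = \frac{15493}{4061} - \frac{7}{206} = \frac{3163131}{836566}$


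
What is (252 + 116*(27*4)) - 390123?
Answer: -377343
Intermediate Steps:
(252 + 116*(27*4)) - 390123 = (252 + 116*108) - 390123 = (252 + 12528) - 390123 = 12780 - 390123 = -377343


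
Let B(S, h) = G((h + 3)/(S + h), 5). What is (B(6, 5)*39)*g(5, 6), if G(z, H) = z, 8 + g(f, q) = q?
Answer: -624/11 ≈ -56.727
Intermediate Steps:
g(f, q) = -8 + q
B(S, h) = (3 + h)/(S + h) (B(S, h) = (h + 3)/(S + h) = (3 + h)/(S + h))
(B(6, 5)*39)*g(5, 6) = (((3 + 5)/(6 + 5))*39)*(-8 + 6) = ((8/11)*39)*(-2) = (312/11)*(-2) = -624/11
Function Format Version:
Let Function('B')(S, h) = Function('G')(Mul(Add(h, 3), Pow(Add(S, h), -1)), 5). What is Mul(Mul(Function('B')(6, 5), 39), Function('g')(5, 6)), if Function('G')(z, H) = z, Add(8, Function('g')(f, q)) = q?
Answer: Rational(-624, 11) ≈ -56.727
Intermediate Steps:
Function('g')(f, q) = Add(-8, q)
Function('B')(S, h) = Mul(Pow(Add(S, h), -1), Add(3, h)) (Function('B')(S, h) = Mul(Add(h, 3), Pow(Add(S, h), -1)) = Mul(Add(3, h), Pow(Add(S, h), -1)) = Mul(Pow(Add(S, h), -1), Add(3, h)))
Mul(Mul(Function('B')(6, 5), 39), Function('g')(5, 6)) = Mul(Mul(Mul(Pow(Add(6, 5), -1), Add(3, 5)), 39), Add(-8, 6)) = Mul(Mul(Mul(Pow(11, -1), 8), 39), -2) = Mul(Mul(Mul(Rational(1, 11), 8), 39), -2) = Mul(Mul(Rational(8, 11), 39), -2) = Mul(Rational(312, 11), -2) = Rational(-624, 11)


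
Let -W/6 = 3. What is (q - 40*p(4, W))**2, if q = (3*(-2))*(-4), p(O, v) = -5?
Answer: 50176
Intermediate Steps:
W = -18 (W = -6*3 = -18)
q = 24 (q = -6*(-4) = 24)
(q - 40*p(4, W))**2 = (24 - 40*(-5))**2 = (24 + 200)**2 = 224**2 = 50176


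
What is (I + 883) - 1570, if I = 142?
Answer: -545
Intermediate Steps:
(I + 883) - 1570 = (142 + 883) - 1570 = 1025 - 1570 = -545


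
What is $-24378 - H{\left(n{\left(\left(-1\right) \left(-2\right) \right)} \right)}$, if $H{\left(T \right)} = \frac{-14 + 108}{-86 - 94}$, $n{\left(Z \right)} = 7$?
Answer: $- \frac{2193973}{90} \approx -24377.0$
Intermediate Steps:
$H{\left(T \right)} = - \frac{47}{90}$ ($H{\left(T \right)} = \frac{94}{-180} = 94 \left(- \frac{1}{180}\right) = - \frac{47}{90}$)
$-24378 - H{\left(n{\left(\left(-1\right) \left(-2\right) \right)} \right)} = -24378 - - \frac{47}{90} = -24378 + \frac{47}{90} = - \frac{2193973}{90}$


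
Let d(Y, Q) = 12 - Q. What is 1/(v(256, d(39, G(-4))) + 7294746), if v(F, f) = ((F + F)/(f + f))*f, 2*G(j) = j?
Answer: 1/7295002 ≈ 1.3708e-7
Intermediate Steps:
G(j) = j/2
v(F, f) = F (v(F, f) = ((2*F)/((2*f)))*f = ((2*F)*(1/(2*f)))*f = (F/f)*f = F)
1/(v(256, d(39, G(-4))) + 7294746) = 1/(256 + 7294746) = 1/7295002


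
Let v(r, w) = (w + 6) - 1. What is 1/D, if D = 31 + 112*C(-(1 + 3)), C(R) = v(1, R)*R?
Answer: -1/417 ≈ -0.0023981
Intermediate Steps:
v(r, w) = 5 + w (v(r, w) = (6 + w) - 1 = 5 + w)
C(R) = R*(5 + R) (C(R) = (5 + R)*R = R*(5 + R))
D = -417 (D = 31 + 112*((-(1 + 3))*(5 - (1 + 3))) = 31 + 112*((-1*4)*(5 - 1*4)) = 31 + 112*(-4*(5 - 4)) = 31 + 112*(-4*1) = 31 + 112*(-4) = 31 - 448 = -417)
1/D = 1/(-417) = -1/417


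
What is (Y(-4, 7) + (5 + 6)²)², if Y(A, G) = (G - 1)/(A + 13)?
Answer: 133225/9 ≈ 14803.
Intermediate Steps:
Y(A, G) = (-1 + G)/(13 + A)
(Y(-4, 7) + (5 + 6)²)² = ((-1 + 7)/(13 - 4) + (5 + 6)²)² = (6/9 + 11²)² = ((⅑)*6 + 121)² = (⅔ + 121)² = (365/3)² = 133225/9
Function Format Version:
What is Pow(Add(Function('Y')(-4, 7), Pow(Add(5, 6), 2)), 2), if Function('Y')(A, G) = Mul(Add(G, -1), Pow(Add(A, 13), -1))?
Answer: Rational(133225, 9) ≈ 14803.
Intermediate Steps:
Function('Y')(A, G) = Mul(Pow(Add(13, A), -1), Add(-1, G)) (Function('Y')(A, G) = Mul(Add(-1, G), Pow(Add(13, A), -1)) = Mul(Pow(Add(13, A), -1), Add(-1, G)))
Pow(Add(Function('Y')(-4, 7), Pow(Add(5, 6), 2)), 2) = Pow(Add(Mul(Pow(Add(13, -4), -1), Add(-1, 7)), Pow(Add(5, 6), 2)), 2) = Pow(Add(Mul(Pow(9, -1), 6), Pow(11, 2)), 2) = Pow(Add(Mul(Rational(1, 9), 6), 121), 2) = Pow(Add(Rational(2, 3), 121), 2) = Pow(Rational(365, 3), 2) = Rational(133225, 9)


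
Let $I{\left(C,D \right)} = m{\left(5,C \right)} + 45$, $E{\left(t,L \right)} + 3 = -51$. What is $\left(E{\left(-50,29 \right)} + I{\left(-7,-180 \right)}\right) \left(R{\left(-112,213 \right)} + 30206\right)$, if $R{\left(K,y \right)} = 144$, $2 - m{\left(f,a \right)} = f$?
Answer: $-364200$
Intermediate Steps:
$m{\left(f,a \right)} = 2 - f$
$E{\left(t,L \right)} = -54$ ($E{\left(t,L \right)} = -3 - 51 = -54$)
$I{\left(C,D \right)} = 42$ ($I{\left(C,D \right)} = \left(2 - 5\right) + 45 = -3 + 45 = 42$)
$\left(E{\left(-50,29 \right)} + I{\left(-7,-180 \right)}\right) \left(R{\left(-112,213 \right)} + 30206\right) = \left(-54 + 42\right) \left(144 + 30206\right) = \left(-12\right) 30350 = -364200$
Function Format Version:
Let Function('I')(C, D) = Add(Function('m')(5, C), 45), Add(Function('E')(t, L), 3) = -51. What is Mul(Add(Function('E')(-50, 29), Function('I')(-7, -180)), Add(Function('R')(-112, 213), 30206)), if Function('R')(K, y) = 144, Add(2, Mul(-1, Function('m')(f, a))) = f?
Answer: -364200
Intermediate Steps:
Function('m')(f, a) = Add(2, Mul(-1, f))
Function('E')(t, L) = -54 (Function('E')(t, L) = Add(-3, -51) = -54)
Function('I')(C, D) = 42 (Function('I')(C, D) = Add(Add(2, Mul(-1, 5)), 45) = Add(Add(2, -5), 45) = Add(-3, 45) = 42)
Mul(Add(Function('E')(-50, 29), Function('I')(-7, -180)), Add(Function('R')(-112, 213), 30206)) = Mul(Add(-54, 42), Add(144, 30206)) = Mul(-12, 30350) = -364200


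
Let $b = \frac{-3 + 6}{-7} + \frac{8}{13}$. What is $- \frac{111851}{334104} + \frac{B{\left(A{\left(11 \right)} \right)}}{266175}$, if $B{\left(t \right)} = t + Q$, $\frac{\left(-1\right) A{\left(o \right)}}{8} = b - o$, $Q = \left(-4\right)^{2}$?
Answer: $- \frac{902043337021}{2697547343400} \approx -0.33439$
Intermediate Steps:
$b = \frac{17}{91}$ ($b = 3 \left(- \frac{1}{7}\right) + 8 \cdot \frac{1}{13} = - \frac{3}{7} + \frac{8}{13} = \frac{17}{91} \approx 0.18681$)
$Q = 16$
$A{\left(o \right)} = - \frac{136}{91} + 8 o$ ($A{\left(o \right)} = - 8 \left(\frac{17}{91} - o\right) = - \frac{136}{91} + 8 o$)
$B{\left(t \right)} = 16 + t$ ($B{\left(t \right)} = t + 16 = 16 + t$)
$- \frac{111851}{334104} + \frac{B{\left(A{\left(11 \right)} \right)}}{266175} = - \frac{111851}{334104} + \frac{16 + \left(- \frac{136}{91} + 8 \cdot 11\right)}{266175} = \left(-111851\right) \frac{1}{334104} + \left(16 + \left(- \frac{136}{91} + 88\right)\right) \frac{1}{266175} = - \frac{111851}{334104} + \left(16 + \frac{7872}{91}\right) \frac{1}{266175} = - \frac{111851}{334104} + \frac{9328}{91} \cdot \frac{1}{266175} = - \frac{111851}{334104} + \frac{9328}{24221925} = - \frac{902043337021}{2697547343400}$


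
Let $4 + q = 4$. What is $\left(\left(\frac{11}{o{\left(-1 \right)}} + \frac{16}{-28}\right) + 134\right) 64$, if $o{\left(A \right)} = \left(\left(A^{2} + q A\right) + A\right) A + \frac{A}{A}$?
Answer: $\frac{64704}{7} \approx 9243.4$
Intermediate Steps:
$q = 0$ ($q = -4 + 4 = 0$)
$o{\left(A \right)} = 1 + A \left(A + A^{2}\right)$ ($o{\left(A \right)} = \left(\left(A^{2} + 0 A\right) + A\right) A + \frac{A}{A} = \left(\left(A^{2} + 0\right) + A\right) A + 1 = \left(A^{2} + A\right) A + 1 = \left(A + A^{2}\right) A + 1 = A \left(A + A^{2}\right) + 1 = 1 + A \left(A + A^{2}\right)$)
$\left(\left(\frac{11}{o{\left(-1 \right)}} + \frac{16}{-28}\right) + 134\right) 64 = \left(\left(\frac{11}{1 + \left(-1\right)^{2} + \left(-1\right)^{3}} + \frac{16}{-28}\right) + 134\right) 64 = \left(\left(\frac{11}{1 + 1 - 1} + 16 \left(- \frac{1}{28}\right)\right) + 134\right) 64 = \left(\left(\frac{11}{1} - \frac{4}{7}\right) + 134\right) 64 = \left(\left(11 \cdot 1 - \frac{4}{7}\right) + 134\right) 64 = \left(\left(11 - \frac{4}{7}\right) + 134\right) 64 = \left(\frac{73}{7} + 134\right) 64 = \frac{1011}{7} \cdot 64 = \frac{64704}{7}$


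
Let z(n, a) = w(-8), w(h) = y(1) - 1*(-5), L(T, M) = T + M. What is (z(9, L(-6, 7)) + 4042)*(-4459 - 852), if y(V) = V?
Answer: -21498928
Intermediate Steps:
L(T, M) = M + T
w(h) = 6 (w(h) = 1 - 1*(-5) = 1 + 5 = 6)
z(n, a) = 6
(z(9, L(-6, 7)) + 4042)*(-4459 - 852) = (6 + 4042)*(-4459 - 852) = 4048*(-5311) = -21498928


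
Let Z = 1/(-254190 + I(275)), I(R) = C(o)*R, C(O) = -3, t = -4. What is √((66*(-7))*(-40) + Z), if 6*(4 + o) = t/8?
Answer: √133533708433665/85005 ≈ 135.94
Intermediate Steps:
o = -49/12 (o = -4 + (-4/8)/6 = -4 + (-4*⅛)/6 = -4 + (⅙)*(-½) = -4 - 1/12 = -49/12 ≈ -4.0833)
I(R) = -3*R
Z = -1/255015 (Z = 1/(-254190 - 3*275) = 1/(-254190 - 825) = 1/(-255015) = -1/255015 ≈ -3.9213e-6)
√((66*(-7))*(-40) + Z) = √((66*(-7))*(-40) - 1/255015) = √(-462*(-40) - 1/255015) = √(18480 - 1/255015) = √(4712677199/255015) = √133533708433665/85005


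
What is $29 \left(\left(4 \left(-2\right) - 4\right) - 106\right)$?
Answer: $-3422$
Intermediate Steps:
$29 \left(\left(4 \left(-2\right) - 4\right) - 106\right) = 29 \left(\left(-8 - 4\right) - 106\right) = 29 \left(-12 - 106\right) = 29 \left(-118\right) = -3422$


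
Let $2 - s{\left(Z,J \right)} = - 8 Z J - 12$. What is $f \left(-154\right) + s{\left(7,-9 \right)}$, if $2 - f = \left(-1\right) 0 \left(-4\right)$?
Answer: $-798$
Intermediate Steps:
$s{\left(Z,J \right)} = 14 + 8 J Z$ ($s{\left(Z,J \right)} = 2 - \left(- 8 Z J - 12\right) = 2 - \left(- 8 J Z - 12\right) = 2 - \left(-12 - 8 J Z\right) = 2 + \left(12 + 8 J Z\right) = 14 + 8 J Z$)
$f = 2$ ($f = 2 - \left(-1\right) 0 \left(-4\right) = 2 - 0 \left(-4\right) = 2 - 0 = 2 + 0 = 2$)
$f \left(-154\right) + s{\left(7,-9 \right)} = 2 \left(-154\right) + \left(14 + 8 \left(-9\right) 7\right) = -308 + \left(14 - 504\right) = -308 - 490 = -798$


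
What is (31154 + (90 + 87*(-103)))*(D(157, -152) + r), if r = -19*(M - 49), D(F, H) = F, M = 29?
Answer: 11965971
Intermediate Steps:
r = 380 (r = -19*(29 - 49) = -19*(-20) = 380)
(31154 + (90 + 87*(-103)))*(D(157, -152) + r) = (31154 + (90 + 87*(-103)))*(157 + 380) = (31154 + (90 - 8961))*537 = (31154 - 8871)*537 = 22283*537 = 11965971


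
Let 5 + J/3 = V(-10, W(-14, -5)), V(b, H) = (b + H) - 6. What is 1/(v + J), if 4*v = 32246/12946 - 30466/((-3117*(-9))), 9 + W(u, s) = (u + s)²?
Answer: 726348276/721518930169 ≈ 0.0010067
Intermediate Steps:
W(u, s) = -9 + (s + u)² (W(u, s) = -9 + (u + s)² = -9 + (s + u)²)
V(b, H) = -6 + H + b (V(b, H) = (H + b) - 6 = -6 + H + b)
J = 993 (J = -15 + 3*(-6 + (-9 + (-5 - 14)²) - 10) = -15 + 3*(-6 + (-9 + (-19)²) - 10) = -15 + 3*(-6 + (-9 + 361) - 10) = -15 + 3*(-6 + 352 - 10) = -15 + 3*336 = -15 + 1008 = 993)
v = 255092101/726348276 (v = (32246/12946 - 30466/((-3117*(-9))))/4 = (32246*(1/12946) - 30466/28053)/4 = (16123/6473 - 30466*1/28053)/4 = (16123/6473 - 30466/28053)/4 = (¼)*(255092101/181587069) = 255092101/726348276 ≈ 0.35120)
1/(v + J) = 1/(255092101/726348276 + 993) = 1/(721518930169/726348276) = 726348276/721518930169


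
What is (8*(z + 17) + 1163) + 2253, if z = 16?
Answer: 3680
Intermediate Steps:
(8*(z + 17) + 1163) + 2253 = (8*(16 + 17) + 1163) + 2253 = (8*33 + 1163) + 2253 = (264 + 1163) + 2253 = 1427 + 2253 = 3680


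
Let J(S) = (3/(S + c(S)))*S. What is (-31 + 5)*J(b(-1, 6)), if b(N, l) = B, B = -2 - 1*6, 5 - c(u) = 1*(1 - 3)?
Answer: -624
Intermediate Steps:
c(u) = 7 (c(u) = 5 - (1 - 3) = 5 - (-2) = 5 - 1*(-2) = 5 + 2 = 7)
B = -8 (B = -2 - 6 = -8)
b(N, l) = -8
J(S) = 3*S/(7 + S) (J(S) = (3/(S + 7))*S = (3/(7 + S))*S = 3*S/(7 + S))
(-31 + 5)*J(b(-1, 6)) = (-31 + 5)*(3*(-8)/(7 - 8)) = -78*(-8)/(-1) = -78*(-8)*(-1) = -26*24 = -624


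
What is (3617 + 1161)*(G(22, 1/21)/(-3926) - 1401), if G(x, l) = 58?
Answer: -13140417376/1963 ≈ -6.6940e+6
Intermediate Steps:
(3617 + 1161)*(G(22, 1/21)/(-3926) - 1401) = (3617 + 1161)*(58/(-3926) - 1401) = 4778*(58*(-1/3926) - 1401) = 4778*(-29/1963 - 1401) = 4778*(-2750192/1963) = -13140417376/1963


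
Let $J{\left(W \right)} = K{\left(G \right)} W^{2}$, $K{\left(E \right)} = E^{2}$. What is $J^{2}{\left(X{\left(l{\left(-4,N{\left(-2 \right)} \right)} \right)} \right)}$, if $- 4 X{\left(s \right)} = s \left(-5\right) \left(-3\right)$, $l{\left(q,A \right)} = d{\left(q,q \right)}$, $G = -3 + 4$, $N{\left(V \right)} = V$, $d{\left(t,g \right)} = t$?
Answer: $50625$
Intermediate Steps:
$G = 1$
$l{\left(q,A \right)} = q$
$X{\left(s \right)} = - \frac{15 s}{4}$ ($X{\left(s \right)} = - \frac{s \left(-5\right) \left(-3\right)}{4} = - \frac{- 5 s \left(-3\right)}{4} = - \frac{15 s}{4}$)
$J{\left(W \right)} = W^{2}$ ($J{\left(W \right)} = 1^{2} W^{2} = 1 W^{2} = W^{2}$)
$J^{2}{\left(X{\left(l{\left(-4,N{\left(-2 \right)} \right)} \right)} \right)} = \left(\left(\left(- \frac{15}{4}\right) \left(-4\right)\right)^{2}\right)^{2} = \left(15^{2}\right)^{2} = 225^{2} = 50625$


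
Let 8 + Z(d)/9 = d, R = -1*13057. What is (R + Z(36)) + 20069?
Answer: 7264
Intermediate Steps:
R = -13057
Z(d) = -72 + 9*d
(R + Z(36)) + 20069 = (-13057 + (-72 + 9*36)) + 20069 = (-13057 + (-72 + 324)) + 20069 = (-13057 + 252) + 20069 = -12805 + 20069 = 7264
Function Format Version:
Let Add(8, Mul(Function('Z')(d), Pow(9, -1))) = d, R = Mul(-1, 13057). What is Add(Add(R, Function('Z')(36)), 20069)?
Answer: 7264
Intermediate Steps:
R = -13057
Function('Z')(d) = Add(-72, Mul(9, d))
Add(Add(R, Function('Z')(36)), 20069) = Add(Add(-13057, Add(-72, Mul(9, 36))), 20069) = Add(Add(-13057, Add(-72, 324)), 20069) = Add(Add(-13057, 252), 20069) = Add(-12805, 20069) = 7264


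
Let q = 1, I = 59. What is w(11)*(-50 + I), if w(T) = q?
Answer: 9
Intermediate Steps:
w(T) = 1
w(11)*(-50 + I) = 1*(-50 + 59) = 1*9 = 9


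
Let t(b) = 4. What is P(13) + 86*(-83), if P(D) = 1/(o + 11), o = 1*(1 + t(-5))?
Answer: -114207/16 ≈ -7137.9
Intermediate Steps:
o = 5 (o = 1*(1 + 4) = 1*5 = 5)
P(D) = 1/16 (P(D) = 1/(5 + 11) = 1/16)
P(13) + 86*(-83) = 1/16 + 86*(-83) = 1/16 - 7138 = -114207/16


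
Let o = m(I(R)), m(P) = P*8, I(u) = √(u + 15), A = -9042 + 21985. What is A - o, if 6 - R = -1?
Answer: 12943 - 8*√22 ≈ 12905.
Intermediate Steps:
R = 7 (R = 6 - 1*(-1) = 6 + 1 = 7)
A = 12943
I(u) = √(15 + u)
m(P) = 8*P
o = 8*√22 (o = 8*√(15 + 7) = 8*√22 ≈ 37.523)
A - o = 12943 - 8*√22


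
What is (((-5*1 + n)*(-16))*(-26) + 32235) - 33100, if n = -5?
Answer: -5025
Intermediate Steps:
(((-5*1 + n)*(-16))*(-26) + 32235) - 33100 = (((-5*1 - 5)*(-16))*(-26) + 32235) - 33100 = (((-5 - 5)*(-16))*(-26) + 32235) - 33100 = (-10*(-16)*(-26) + 32235) - 33100 = (160*(-26) + 32235) - 33100 = (-4160 + 32235) - 33100 = 28075 - 33100 = -5025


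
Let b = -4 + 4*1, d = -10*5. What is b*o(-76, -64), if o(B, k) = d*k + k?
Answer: 0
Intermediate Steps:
d = -50
b = 0 (b = -4 + 4 = 0)
o(B, k) = -49*k (o(B, k) = -50*k + k = -49*k)
b*o(-76, -64) = 0*(-49*(-64)) = 0*3136 = 0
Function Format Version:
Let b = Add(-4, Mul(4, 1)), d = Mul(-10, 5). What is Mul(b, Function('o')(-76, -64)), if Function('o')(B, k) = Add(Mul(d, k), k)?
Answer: 0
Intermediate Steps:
d = -50
b = 0 (b = Add(-4, 4) = 0)
Function('o')(B, k) = Mul(-49, k) (Function('o')(B, k) = Add(Mul(-50, k), k) = Mul(-49, k))
Mul(b, Function('o')(-76, -64)) = Mul(0, Mul(-49, -64)) = Mul(0, 3136) = 0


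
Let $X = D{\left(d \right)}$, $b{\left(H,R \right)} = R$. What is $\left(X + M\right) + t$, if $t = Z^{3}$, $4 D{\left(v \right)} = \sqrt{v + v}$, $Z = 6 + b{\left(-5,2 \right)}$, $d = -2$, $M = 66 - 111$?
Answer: $467 + \frac{i}{2} \approx 467.0 + 0.5 i$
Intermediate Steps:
$M = -45$
$Z = 8$ ($Z = 6 + 2 = 8$)
$D{\left(v \right)} = \frac{\sqrt{2} \sqrt{v}}{4}$ ($D{\left(v \right)} = \frac{\sqrt{v + v}}{4} = \frac{\sqrt{2 v}}{4} = \frac{\sqrt{2} \sqrt{v}}{4}$)
$t = 512$ ($t = 8^{3} = 512$)
$X = \frac{i}{2}$ ($X = \frac{\sqrt{2} \sqrt{-2}}{4} = \frac{\sqrt{2} i \sqrt{2}}{4} = \frac{i}{2} \approx 0.5 i$)
$\left(X + M\right) + t = \left(\frac{i}{2} - 45\right) + 512 = \left(-45 + \frac{i}{2}\right) + 512 = 467 + \frac{i}{2}$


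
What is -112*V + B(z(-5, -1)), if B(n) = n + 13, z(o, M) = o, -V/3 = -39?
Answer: -13096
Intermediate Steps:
V = 117 (V = -3*(-39) = 117)
B(n) = 13 + n
-112*V + B(z(-5, -1)) = -112*117 + (13 - 5) = -13104 + 8 = -13096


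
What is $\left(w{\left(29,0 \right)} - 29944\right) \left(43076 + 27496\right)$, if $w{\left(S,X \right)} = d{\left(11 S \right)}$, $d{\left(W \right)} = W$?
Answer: $-2090695500$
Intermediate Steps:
$w{\left(S,X \right)} = 11 S$
$\left(w{\left(29,0 \right)} - 29944\right) \left(43076 + 27496\right) = \left(11 \cdot 29 - 29944\right) \left(43076 + 27496\right) = \left(319 - 29944\right) 70572 = \left(-29625\right) 70572 = -2090695500$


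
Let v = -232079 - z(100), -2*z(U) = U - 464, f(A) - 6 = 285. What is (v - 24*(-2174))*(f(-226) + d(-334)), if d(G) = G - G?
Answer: -52404735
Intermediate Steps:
f(A) = 291 (f(A) = 6 + 285 = 291)
z(U) = 232 - U/2 (z(U) = -(U - 464)/2 = -(-464 + U)/2 = 232 - U/2)
d(G) = 0
v = -232261 (v = -232079 - (232 - ½*100) = -232079 - (232 - 50) = -232079 - 1*182 = -232079 - 182 = -232261)
(v - 24*(-2174))*(f(-226) + d(-334)) = (-232261 - 24*(-2174))*(291 + 0) = (-232261 + 52176)*291 = -180085*291 = -52404735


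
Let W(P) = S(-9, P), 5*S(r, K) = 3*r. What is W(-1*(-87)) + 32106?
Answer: 160503/5 ≈ 32101.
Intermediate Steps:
S(r, K) = 3*r/5 (S(r, K) = (3*r)/5 = 3*r/5)
W(P) = -27/5 (W(P) = (3/5)*(-9) = -27/5)
W(-1*(-87)) + 32106 = -27/5 + 32106 = 160503/5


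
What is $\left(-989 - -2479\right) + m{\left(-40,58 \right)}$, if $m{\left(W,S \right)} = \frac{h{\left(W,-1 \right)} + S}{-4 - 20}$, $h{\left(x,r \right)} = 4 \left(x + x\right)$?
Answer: $\frac{18011}{12} \approx 1500.9$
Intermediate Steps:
$h{\left(x,r \right)} = 8 x$ ($h{\left(x,r \right)} = 4 \cdot 2 x = 8 x$)
$m{\left(W,S \right)} = - \frac{W}{3} - \frac{S}{24}$ ($m{\left(W,S \right)} = \frac{8 W + S}{-4 - 20} = \frac{S + 8 W}{-24} = \left(S + 8 W\right) \left(- \frac{1}{24}\right) = - \frac{W}{3} - \frac{S}{24}$)
$\left(-989 - -2479\right) + m{\left(-40,58 \right)} = \left(-989 - -2479\right) - - \frac{131}{12} = \left(-989 + 2479\right) + \left(\frac{40}{3} - \frac{29}{12}\right) = 1490 + \frac{131}{12} = \frac{18011}{12}$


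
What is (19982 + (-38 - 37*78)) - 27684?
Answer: -10626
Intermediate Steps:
(19982 + (-38 - 37*78)) - 27684 = (19982 + (-38 - 2886)) - 27684 = (19982 - 2924) - 27684 = 17058 - 27684 = -10626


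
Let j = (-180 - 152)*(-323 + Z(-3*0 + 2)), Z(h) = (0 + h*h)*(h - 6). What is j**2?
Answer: 12667052304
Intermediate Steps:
Z(h) = h**2*(-6 + h) (Z(h) = (0 + h**2)*(-6 + h) = h**2*(-6 + h))
j = 112548 (j = (-180 - 152)*(-323 + (-3*0 + 2)**2*(-6 + (-3*0 + 2))) = -332*(-323 + (0 + 2)**2*(-6 + (0 + 2))) = -332*(-323 + 2**2*(-6 + 2)) = -332*(-323 + 4*(-4)) = -332*(-323 - 16) = -332*(-339) = 112548)
j**2 = 112548**2 = 12667052304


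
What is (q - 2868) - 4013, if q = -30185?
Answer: -37066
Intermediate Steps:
(q - 2868) - 4013 = (-30185 - 2868) - 4013 = -33053 - 4013 = -37066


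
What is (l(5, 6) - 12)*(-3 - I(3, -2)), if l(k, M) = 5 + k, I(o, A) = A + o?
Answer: 8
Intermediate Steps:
(l(5, 6) - 12)*(-3 - I(3, -2)) = ((5 + 5) - 12)*(-3 - (-2 + 3)) = (10 - 12)*(-3 - 1*1) = -2*(-3 - 1) = -2*(-4) = 8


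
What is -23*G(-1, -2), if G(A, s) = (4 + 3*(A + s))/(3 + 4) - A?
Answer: -46/7 ≈ -6.5714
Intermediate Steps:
G(A, s) = 4/7 - 4*A/7 + 3*s/7 (G(A, s) = (4 + (3*A + 3*s))/7 - A = (4 + 3*A + 3*s)*(⅐) - A = (4/7 + 3*A/7 + 3*s/7) - A = 4/7 - 4*A/7 + 3*s/7)
-23*G(-1, -2) = -23*(4/7 - 4/7*(-1) + (3/7)*(-2)) = -23*(4/7 + 4/7 - 6/7) = -23*2/7 = -46/7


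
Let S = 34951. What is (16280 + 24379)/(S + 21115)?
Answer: 40659/56066 ≈ 0.72520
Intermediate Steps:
(16280 + 24379)/(S + 21115) = (16280 + 24379)/(34951 + 21115) = 40659/56066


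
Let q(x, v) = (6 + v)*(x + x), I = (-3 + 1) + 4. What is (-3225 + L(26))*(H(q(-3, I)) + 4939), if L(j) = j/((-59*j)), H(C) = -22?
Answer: -935587092/59 ≈ -1.5857e+7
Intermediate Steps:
I = 2 (I = -2 + 4 = 2)
q(x, v) = 2*x*(6 + v) (q(x, v) = (6 + v)*(2*x) = 2*x*(6 + v))
L(j) = -1/59 (L(j) = j*(-1/(59*j)) = -1/59)
(-3225 + L(26))*(H(q(-3, I)) + 4939) = (-3225 - 1/59)*(-22 + 4939) = -190276/59*4917 = -935587092/59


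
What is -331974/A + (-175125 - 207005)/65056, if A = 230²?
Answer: -5226447193/430182800 ≈ -12.149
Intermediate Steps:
A = 52900
-331974/A + (-175125 - 207005)/65056 = -331974/52900 + (-175125 - 207005)/65056 = -331974*1/52900 - 382130*1/65056 = -165987/26450 - 191065/32528 = -5226447193/430182800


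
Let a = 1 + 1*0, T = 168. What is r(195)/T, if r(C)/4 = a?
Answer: 1/42 ≈ 0.023810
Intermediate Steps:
a = 1 (a = 1 + 0 = 1)
r(C) = 4 (r(C) = 4*1 = 4)
r(195)/T = 4/168 = 4*(1/168) = 1/42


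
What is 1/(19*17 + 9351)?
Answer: 1/9674 ≈ 0.00010337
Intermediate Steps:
1/(19*17 + 9351) = 1/(323 + 9351) = 1/9674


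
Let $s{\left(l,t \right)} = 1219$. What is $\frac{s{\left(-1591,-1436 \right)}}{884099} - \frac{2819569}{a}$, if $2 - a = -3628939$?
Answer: $- \frac{2488354454252}{3208343109159} \approx -0.77559$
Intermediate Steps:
$a = 3628941$ ($a = 2 - -3628939 = 2 + 3628939 = 3628941$)
$\frac{s{\left(-1591,-1436 \right)}}{884099} - \frac{2819569}{a} = \frac{1219}{884099} - \frac{2819569}{3628941} = - \frac{2488354454252}{3208343109159}$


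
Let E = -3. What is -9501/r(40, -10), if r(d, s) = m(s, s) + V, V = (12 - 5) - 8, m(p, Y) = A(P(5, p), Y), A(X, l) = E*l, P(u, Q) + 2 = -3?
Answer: -9501/29 ≈ -327.62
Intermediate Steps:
P(u, Q) = -5 (P(u, Q) = -2 - 3 = -5)
A(X, l) = -3*l
m(p, Y) = -3*Y
V = -1 (V = 7 - 8 = -1)
r(d, s) = -1 - 3*s (r(d, s) = -3*s - 1 = -1 - 3*s)
-9501/r(40, -10) = -9501/(-1 - 3*(-10)) = -9501/(-1 + 30) = -9501/29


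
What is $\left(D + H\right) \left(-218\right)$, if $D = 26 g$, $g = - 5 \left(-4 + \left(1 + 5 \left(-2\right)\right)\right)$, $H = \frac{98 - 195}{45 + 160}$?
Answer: $- \frac{75504954}{205} \approx -3.6832 \cdot 10^{5}$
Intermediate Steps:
$H = - \frac{97}{205} \approx -0.47317$
$g = 65$ ($g = - 5 \left(-4 + \left(1 - 10\right)\right) = - 5 \left(-4 - 9\right) = \left(-5\right) \left(-13\right) = 65$)
$D = 1690$ ($D = 26 \cdot 65 = 1690$)
$\left(D + H\right) \left(-218\right) = \left(1690 - \frac{97}{205}\right) \left(-218\right) = \frac{346353}{205} \left(-218\right) = - \frac{75504954}{205}$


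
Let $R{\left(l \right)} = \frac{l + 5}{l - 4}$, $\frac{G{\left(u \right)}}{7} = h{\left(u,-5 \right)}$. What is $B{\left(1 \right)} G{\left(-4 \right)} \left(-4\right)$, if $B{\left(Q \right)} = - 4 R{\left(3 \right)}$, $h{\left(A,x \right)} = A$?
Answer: $3584$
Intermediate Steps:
$G{\left(u \right)} = 7 u$
$R{\left(l \right)} = \frac{5 + l}{-4 + l}$
$B{\left(Q \right)} = 32$ ($B{\left(Q \right)} = - 4 \frac{5 + 3}{-4 + 3} = - 4 \frac{1}{-1} \cdot 8 = - 4 \left(\left(-1\right) 8\right) = \left(-4\right) \left(-8\right) = 32$)
$B{\left(1 \right)} G{\left(-4 \right)} \left(-4\right) = 32 \cdot 7 \left(-4\right) \left(-4\right) = 32 \left(-28\right) \left(-4\right) = \left(-896\right) \left(-4\right) = 3584$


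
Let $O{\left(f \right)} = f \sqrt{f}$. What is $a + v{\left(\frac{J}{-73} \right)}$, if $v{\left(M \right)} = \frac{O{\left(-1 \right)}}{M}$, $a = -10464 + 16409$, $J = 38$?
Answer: $5945 + \frac{73 i}{38} \approx 5945.0 + 1.9211 i$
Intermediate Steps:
$a = 5945$
$O{\left(f \right)} = f^{\frac{3}{2}}$
$v{\left(M \right)} = - \frac{i}{M}$ ($v{\left(M \right)} = \frac{\left(-1\right)^{\frac{3}{2}}}{M} = \frac{\left(-1\right) i}{M} = - \frac{i}{M}$)
$a + v{\left(\frac{J}{-73} \right)} = 5945 - \frac{i}{38 \frac{1}{-73}} = 5945 - \frac{i}{38 \left(- \frac{1}{73}\right)} = 5945 - \frac{i}{- \frac{38}{73}} = 5945 - i \left(- \frac{73}{38}\right) = 5945 + \frac{73 i}{38}$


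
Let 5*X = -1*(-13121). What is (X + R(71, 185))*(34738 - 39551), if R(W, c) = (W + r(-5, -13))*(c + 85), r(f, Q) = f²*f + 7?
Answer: 242233477/5 ≈ 4.8447e+7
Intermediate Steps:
r(f, Q) = 7 + f³ (r(f, Q) = f³ + 7 = 7 + f³)
R(W, c) = (-118 + W)*(85 + c) (R(W, c) = (W + (7 + (-5)³))*(c + 85) = (W + (7 - 125))*(85 + c) = (W - 118)*(85 + c) = (-118 + W)*(85 + c))
X = 13121/5 (X = (-1*(-13121))/5 = (⅕)*13121 = 13121/5 ≈ 2624.2)
(X + R(71, 185))*(34738 - 39551) = (13121/5 + (-10030 - 118*185 + 85*71 + 71*185))*(34738 - 39551) = (13121/5 + (-10030 - 21830 + 6035 + 13135))*(-4813) = (13121/5 - 12690)*(-4813) = -50329/5*(-4813) = 242233477/5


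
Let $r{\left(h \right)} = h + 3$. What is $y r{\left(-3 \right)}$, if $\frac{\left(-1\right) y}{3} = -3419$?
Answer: $0$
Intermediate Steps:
$y = 10257$ ($y = \left(-3\right) \left(-3419\right) = 10257$)
$r{\left(h \right)} = 3 + h$
$y r{\left(-3 \right)} = 10257 \left(3 - 3\right) = 10257 \cdot 0 = 0$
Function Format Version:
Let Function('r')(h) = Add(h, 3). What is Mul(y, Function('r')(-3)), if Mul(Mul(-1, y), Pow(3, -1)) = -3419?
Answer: 0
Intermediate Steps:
y = 10257 (y = Mul(-3, -3419) = 10257)
Function('r')(h) = Add(3, h)
Mul(y, Function('r')(-3)) = Mul(10257, Add(3, -3)) = Mul(10257, 0) = 0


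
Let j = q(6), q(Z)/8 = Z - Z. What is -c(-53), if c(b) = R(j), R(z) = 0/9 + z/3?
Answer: 0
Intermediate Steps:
q(Z) = 0 (q(Z) = 8*(Z - Z) = 8*0 = 0)
j = 0
R(z) = z/3 (R(z) = 0*(⅑) + z*(⅓) = 0 + z/3 = z/3)
c(b) = 0 (c(b) = (⅓)*0 = 0)
-c(-53) = -1*0 = 0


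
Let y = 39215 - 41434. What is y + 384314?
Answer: 382095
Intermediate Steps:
y = -2219
y + 384314 = -2219 + 384314 = 382095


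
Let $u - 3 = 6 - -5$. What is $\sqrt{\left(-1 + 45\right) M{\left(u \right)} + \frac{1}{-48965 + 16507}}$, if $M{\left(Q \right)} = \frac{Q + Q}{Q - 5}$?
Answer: $\frac{\sqrt{1297938521126}}{97374} \approx 11.7$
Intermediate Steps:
$u = 14$ ($u = 3 + \left(6 - -5\right) = 3 + \left(6 + 5\right) = 3 + 11 = 14$)
$M{\left(Q \right)} = \frac{2 Q}{-5 + Q}$
$\sqrt{\left(-1 + 45\right) M{\left(u \right)} + \frac{1}{-48965 + 16507}} = \sqrt{\left(-1 + 45\right) 2 \cdot 14 \frac{1}{-5 + 14} + \frac{1}{-48965 + 16507}} = \sqrt{44 \cdot 2 \cdot 14 \cdot \frac{1}{9} + \frac{1}{-32458}} = \sqrt{44 \cdot 2 \cdot 14 \cdot \frac{1}{9} - \frac{1}{32458}} = \sqrt{44 \cdot \frac{28}{9} - \frac{1}{32458}} = \sqrt{\frac{1232}{9} - \frac{1}{32458}} = \sqrt{\frac{39988247}{292122}} = \frac{\sqrt{1297938521126}}{97374}$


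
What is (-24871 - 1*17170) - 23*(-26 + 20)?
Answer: -41903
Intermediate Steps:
(-24871 - 1*17170) - 23*(-26 + 20) = (-24871 - 17170) - 23*(-6) = -42041 + 138 = -41903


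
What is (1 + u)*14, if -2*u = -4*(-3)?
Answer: -70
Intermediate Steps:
u = -6 (u = -(-2)*(-3) = -½*12 = -6)
(1 + u)*14 = (1 - 6)*14 = -5*14 = -70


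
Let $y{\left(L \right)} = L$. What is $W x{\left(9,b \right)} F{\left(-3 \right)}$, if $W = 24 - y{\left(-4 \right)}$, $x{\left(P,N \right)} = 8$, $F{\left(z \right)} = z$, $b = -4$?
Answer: $-672$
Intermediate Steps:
$W = 28$ ($W = 24 - -4 = 24 + 4 = 28$)
$W x{\left(9,b \right)} F{\left(-3 \right)} = 28 \cdot 8 \left(-3\right) = 224 \left(-3\right) = -672$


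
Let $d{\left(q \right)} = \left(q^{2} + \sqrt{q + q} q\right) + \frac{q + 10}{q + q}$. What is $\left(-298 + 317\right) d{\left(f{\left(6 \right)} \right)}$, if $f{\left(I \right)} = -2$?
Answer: $38 - 76 i \approx 38.0 - 76.0 i$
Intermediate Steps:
$d{\left(q \right)} = q^{2} + \sqrt{2} q^{\frac{3}{2}} + \frac{10 + q}{2 q}$ ($d{\left(q \right)} = \left(q^{2} + \sqrt{2 q} q\right) + \frac{10 + q}{2 q} = \left(q^{2} + \sqrt{2} \sqrt{q} q\right) + \left(10 + q\right) \frac{1}{2 q} = \left(q^{2} + \sqrt{2} q^{\frac{3}{2}}\right) + \frac{10 + q}{2 q} = q^{2} + \sqrt{2} q^{\frac{3}{2}} + \frac{10 + q}{2 q}$)
$\left(-298 + 317\right) d{\left(f{\left(6 \right)} \right)} = \left(-298 + 317\right) \frac{5 + \left(-2\right)^{3} + \frac{1}{2} \left(-2\right) + \sqrt{2} \left(-2\right)^{\frac{5}{2}}}{-2} = 19 \left(- \frac{5 - 8 - 1 + \sqrt{2} \cdot 4 i \sqrt{2}}{2}\right) = 19 \left(- \frac{5 - 8 - 1 + 8 i}{2}\right) = 19 \left(- \frac{-4 + 8 i}{2}\right) = 19 \left(2 - 4 i\right) = 38 - 76 i$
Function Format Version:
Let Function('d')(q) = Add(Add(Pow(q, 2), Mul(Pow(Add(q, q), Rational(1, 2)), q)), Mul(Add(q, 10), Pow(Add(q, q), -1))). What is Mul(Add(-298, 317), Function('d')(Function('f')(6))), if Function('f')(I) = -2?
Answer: Add(38, Mul(-76, I)) ≈ Add(38.000, Mul(-76.000, I))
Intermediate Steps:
Function('d')(q) = Add(Pow(q, 2), Mul(Pow(2, Rational(1, 2)), Pow(q, Rational(3, 2))), Mul(Rational(1, 2), Pow(q, -1), Add(10, q))) (Function('d')(q) = Add(Add(Pow(q, 2), Mul(Pow(Mul(2, q), Rational(1, 2)), q)), Mul(Add(10, q), Pow(Mul(2, q), -1))) = Add(Add(Pow(q, 2), Mul(Mul(Pow(2, Rational(1, 2)), Pow(q, Rational(1, 2))), q)), Mul(Add(10, q), Mul(Rational(1, 2), Pow(q, -1)))) = Add(Add(Pow(q, 2), Mul(Pow(2, Rational(1, 2)), Pow(q, Rational(3, 2)))), Mul(Rational(1, 2), Pow(q, -1), Add(10, q))) = Add(Pow(q, 2), Mul(Pow(2, Rational(1, 2)), Pow(q, Rational(3, 2))), Mul(Rational(1, 2), Pow(q, -1), Add(10, q))))
Mul(Add(-298, 317), Function('d')(Function('f')(6))) = Mul(Add(-298, 317), Mul(Pow(-2, -1), Add(5, Pow(-2, 3), Mul(Rational(1, 2), -2), Mul(Pow(2, Rational(1, 2)), Pow(-2, Rational(5, 2)))))) = Mul(19, Mul(Rational(-1, 2), Add(5, -8, -1, Mul(Pow(2, Rational(1, 2)), Mul(4, I, Pow(2, Rational(1, 2))))))) = Mul(19, Mul(Rational(-1, 2), Add(5, -8, -1, Mul(8, I)))) = Mul(19, Mul(Rational(-1, 2), Add(-4, Mul(8, I)))) = Mul(19, Add(2, Mul(-4, I))) = Add(38, Mul(-76, I))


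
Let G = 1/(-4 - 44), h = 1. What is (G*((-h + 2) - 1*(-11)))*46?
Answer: -23/2 ≈ -11.500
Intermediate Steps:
G = -1/48 (G = 1/(-48) = -1/48 ≈ -0.020833)
(G*((-h + 2) - 1*(-11)))*46 = -((-1*1 + 2) - 1*(-11))/48*46 = -((-1 + 2) + 11)/48*46 = -(1 + 11)/48*46 = -1/48*12*46 = -¼*46 = -23/2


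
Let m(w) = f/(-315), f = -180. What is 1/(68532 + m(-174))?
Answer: 7/479728 ≈ 1.4592e-5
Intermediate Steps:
m(w) = 4/7 (m(w) = -180/(-315) = -180*(-1/315) = 4/7)
1/(68532 + m(-174)) = 1/(68532 + 4/7) = 1/(479728/7) = 7/479728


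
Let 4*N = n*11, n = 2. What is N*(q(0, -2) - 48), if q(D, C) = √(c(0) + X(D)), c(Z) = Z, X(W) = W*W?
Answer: -264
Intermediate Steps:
X(W) = W²
q(D, C) = √(D²) (q(D, C) = √(0 + D²) = √(D²))
N = 11/2 (N = (2*11)/4 = (¼)*22 = 11/2 ≈ 5.5000)
N*(q(0, -2) - 48) = 11*(√(0²) - 48)/2 = 11*(√0 - 48)/2 = 11*(0 - 48)/2 = (11/2)*(-48) = -264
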